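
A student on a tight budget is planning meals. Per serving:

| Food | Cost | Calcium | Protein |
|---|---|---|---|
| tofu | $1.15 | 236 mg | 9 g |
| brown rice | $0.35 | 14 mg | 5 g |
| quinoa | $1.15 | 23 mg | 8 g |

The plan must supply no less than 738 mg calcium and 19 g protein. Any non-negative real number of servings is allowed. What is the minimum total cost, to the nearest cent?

A basic optimal solution has at most two foods positive. Try each food alone and each pair with both targets met exactly.
tofu only: max(738/236, 19/9) = 3.127 servings → $3.60.
brown rice only: max(738/14, 19/5) = 52.71 servings → $18.45.
quinoa only: max(738/23, 19/8) = 32.09 servings → $36.90.
tofu + brown rice with both targets exact would need a negative amount; discard.
tofu + quinoa: the both-tight solution has a negative serving — not a feasible corner.
brown rice + quinoa: the both-tight solution has a negative serving — not a feasible corner.
So the least-cost plan costs $3.60.

$3.60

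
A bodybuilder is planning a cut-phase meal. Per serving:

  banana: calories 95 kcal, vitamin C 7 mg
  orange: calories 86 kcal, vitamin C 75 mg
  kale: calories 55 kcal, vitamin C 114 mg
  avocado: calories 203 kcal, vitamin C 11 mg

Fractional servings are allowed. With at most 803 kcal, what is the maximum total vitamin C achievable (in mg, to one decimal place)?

Vitamin C per kcal: kale 2.073, orange 0.8721, banana 0.07368, avocado 0.05419.
With no serving limits, spend the whole calories allowance on kale: 803 kcal / 55 kcal × 114 mg = 1664.4 mg.

1664.4 mg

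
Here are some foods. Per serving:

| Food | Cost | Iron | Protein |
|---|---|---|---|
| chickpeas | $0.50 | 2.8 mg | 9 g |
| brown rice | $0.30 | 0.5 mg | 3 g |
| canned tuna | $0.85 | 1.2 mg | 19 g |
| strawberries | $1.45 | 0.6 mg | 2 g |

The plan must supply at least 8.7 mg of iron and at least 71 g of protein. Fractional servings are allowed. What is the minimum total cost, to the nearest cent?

$3.36

Minimising a linear cost over {iron ≥ 8.7, protein ≥ 71, servings ≥ 0} — the optimum is at a vertex, using one or two foods.
chickpeas only: max(8.7/2.8, 71/9) = 7.889 servings → $3.94.
brown rice only: max(8.7/0.5, 71/3) = 23.67 servings → $7.10.
canned tuna only: max(8.7/1.2, 71/19) = 7.25 servings → $6.16.
strawberries only: max(8.7/0.6, 71/2) = 35.5 servings → $51.48.
chickpeas + brown rice: the both-tight solution has a negative serving — not a feasible corner.
chickpeas + canned tuna with both tight: 1.889 servings and 2.842 servings → $3.36.
chickpeas + strawberries: intersection lies outside the first quadrant.
brown rice + canned tuna with both tight: 13.58 servings and 1.593 servings → $5.43.
brown rice + strawberries: intersection lies outside the first quadrant.
canned tuna + strawberries with both tight: 2.8 servings and 8.9 servings → $15.29.
Cheapest feasible corner: $3.36.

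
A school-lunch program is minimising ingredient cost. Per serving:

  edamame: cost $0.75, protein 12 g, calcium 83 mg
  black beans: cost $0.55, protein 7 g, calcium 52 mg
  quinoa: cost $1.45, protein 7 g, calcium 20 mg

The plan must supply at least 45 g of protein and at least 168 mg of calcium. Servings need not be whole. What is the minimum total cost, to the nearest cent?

$2.81

Two binding constraints pin down two serving amounts, so the optimal mix uses at most two foods. The candidates are each food alone (scaled to the tighter of protein/calcium) and each pair with both constraints tight.
edamame only: max(45/12, 168/83) = 3.75 servings → $2.81.
black beans only: max(45/7, 168/52) = 6.429 servings → $3.54.
quinoa only: max(45/7, 168/20) = 8.4 servings → $12.18.
edamame + black beans: the both-tight solution has a negative serving — not a feasible corner.
edamame + quinoa with both tight: 0.8094 servings and 5.041 servings → $7.92.
black beans + quinoa with both tight: 1.232 servings and 5.196 servings → $8.21.
The minimum over all feasible corners is $2.81.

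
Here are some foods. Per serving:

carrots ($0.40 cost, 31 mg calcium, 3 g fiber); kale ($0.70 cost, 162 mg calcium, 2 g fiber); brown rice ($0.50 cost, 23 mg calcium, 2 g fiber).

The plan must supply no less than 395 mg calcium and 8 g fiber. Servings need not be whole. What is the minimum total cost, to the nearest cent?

An LP optimum is at a vertex; with two nutrient constraints at most two foods are used. Check each candidate.
carrots only: max(395/31, 8/3) = 12.74 servings → $5.10.
kale only: max(395/162, 8/2) = 4 servings → $2.80.
brown rice only: max(395/23, 8/2) = 17.17 servings → $8.59.
carrots + kale with both tight: 1.193 servings and 2.21 servings → $2.02.
carrots + brown rice: intersection lies outside the first quadrant.
kale + brown rice with both tight: 2.18 servings and 1.82 servings → $2.44.
Cheapest feasible corner: $2.02.

$2.02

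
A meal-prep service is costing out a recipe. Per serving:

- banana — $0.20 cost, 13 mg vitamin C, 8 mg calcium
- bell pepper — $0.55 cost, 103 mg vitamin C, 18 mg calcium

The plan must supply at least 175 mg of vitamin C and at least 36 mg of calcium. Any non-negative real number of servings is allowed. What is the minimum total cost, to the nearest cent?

$1.06

This is a tiny linear program; its minimum lies at a vertex of the feasible set. List the vertices and price them.
banana only: max(175/13, 36/8) = 13.46 servings → $2.69.
bell pepper only: max(175/103, 36/18) = 2 servings → $1.10.
banana + bell pepper with both tight: 0.9458 servings and 1.58 servings → $1.06.
Cheapest feasible corner: $1.06.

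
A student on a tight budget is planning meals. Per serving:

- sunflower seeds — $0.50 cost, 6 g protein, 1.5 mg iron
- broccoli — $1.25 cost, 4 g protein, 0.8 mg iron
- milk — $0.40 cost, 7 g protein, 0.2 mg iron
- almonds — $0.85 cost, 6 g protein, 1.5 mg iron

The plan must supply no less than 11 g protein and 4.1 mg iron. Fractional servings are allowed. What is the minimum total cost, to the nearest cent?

Compare the cost at each extreme point of the feasible region.
sunflower seeds only: max(11/6, 4.1/1.5) = 2.733 servings → $1.37.
broccoli only: max(11/4, 4.1/0.8) = 5.125 servings → $6.41.
milk only: max(11/7, 4.1/0.2) = 20.5 servings → $8.20.
almonds only: max(11/6, 4.1/1.5) = 2.733 servings → $2.32.
sunflower seeds + broccoli with both targets exact would need a negative amount; discard.
sunflower seeds + milk with both targets exact would need a negative amount; discard.
sunflower seeds + almonds (both tight): parallel constraints — no distinct corner.
broccoli + milk with both targets exact would need a negative amount; discard.
broccoli + almonds with both targets exact would need a negative amount; discard.
milk + almonds: the both-tight solution has a negative serving — not a feasible corner.
The minimum over all feasible corners is $1.37.

$1.37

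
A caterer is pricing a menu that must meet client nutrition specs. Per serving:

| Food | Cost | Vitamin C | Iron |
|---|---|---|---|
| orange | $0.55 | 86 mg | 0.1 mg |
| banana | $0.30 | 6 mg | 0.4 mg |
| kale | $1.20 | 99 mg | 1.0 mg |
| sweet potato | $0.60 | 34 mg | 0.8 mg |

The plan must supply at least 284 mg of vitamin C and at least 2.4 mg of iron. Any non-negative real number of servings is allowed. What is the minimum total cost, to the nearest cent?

A basic optimal solution has at most two foods positive. Try each food alone and each pair with both targets met exactly.
orange only: max(284/86, 2.4/0.1) = 24 servings → $13.20.
banana only: max(284/6, 2.4/0.4) = 47.33 servings → $14.20.
kale only: max(284/99, 2.4/1.0) = 2.869 servings → $3.44.
sweet potato only: max(284/34, 2.4/0.8) = 8.353 servings → $5.01.
orange + banana with both tight: 2.935 servings and 5.266 servings → $3.19.
orange + kale with both tight: 0.6097 servings and 2.339 servings → $3.14.
orange + sweet potato with both tight: 2.226 servings and 2.722 servings → $2.86.
banana + kale with both targets exact would need a negative amount; discard.
banana + sweet potato with both targets exact would need a negative amount; discard.
kale + sweet potato: intersection lies outside the first quadrant.
Cheapest feasible corner: $2.86.

$2.86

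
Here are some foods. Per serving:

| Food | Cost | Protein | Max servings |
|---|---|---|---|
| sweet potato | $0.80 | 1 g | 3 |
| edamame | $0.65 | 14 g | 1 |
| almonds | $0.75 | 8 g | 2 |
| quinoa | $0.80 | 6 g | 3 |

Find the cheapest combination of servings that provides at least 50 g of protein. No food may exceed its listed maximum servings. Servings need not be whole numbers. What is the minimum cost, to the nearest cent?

$6.15

Cost per g of protein: edamame $0.0464, almonds $0.0938, quinoa $0.1333, sweet potato $0.8000.
Take 1 serving of edamame: +14.0 g protein for $0.65 (total $0.65, still need 36.0 g).
Take 2 servings of almonds: +16.0 g protein for $1.50 (total $2.15, still need 20.0 g).
Take 3 servings of quinoa: +18.0 g protein for $2.40 (total $4.55, still need 2.0 g).
Take 2 servings of sweet potato: +2.0 g protein for $1.60 (total $6.15, still need 0.0 g).
Filling from the cheapest source first is optimal under one linear minimum: $6.15.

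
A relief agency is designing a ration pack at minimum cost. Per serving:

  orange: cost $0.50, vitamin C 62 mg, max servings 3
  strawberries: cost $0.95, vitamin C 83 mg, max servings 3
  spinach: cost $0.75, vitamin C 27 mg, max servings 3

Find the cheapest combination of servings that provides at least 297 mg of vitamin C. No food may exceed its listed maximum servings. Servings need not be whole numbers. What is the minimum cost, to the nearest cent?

$2.77

Cost per mg of vitamin C: orange $0.0081, strawberries $0.0114, spinach $0.0278.
Take 3 servings of orange: +186.0 mg vitamin C for $1.50 (total $1.50, still need 111.0 mg).
Take 1.337 servings of strawberries: +111.0 mg vitamin C for $1.27 (total $2.77, still need 0.0 mg).
Greedy by cheapest-per-mg is optimal for a single linear constraint, so the minimum cost is $2.77.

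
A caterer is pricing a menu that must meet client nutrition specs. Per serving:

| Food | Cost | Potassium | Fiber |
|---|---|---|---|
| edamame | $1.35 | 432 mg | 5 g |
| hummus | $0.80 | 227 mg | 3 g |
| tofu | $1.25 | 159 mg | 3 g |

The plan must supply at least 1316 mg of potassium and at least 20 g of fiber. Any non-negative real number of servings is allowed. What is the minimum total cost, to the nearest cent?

With two linear requirements the optimum uses one or two foods; enumerate the corners.
edamame only: max(1316/432, 20/5) = 4 servings → $5.40.
hummus only: max(1316/227, 20/3) = 6.667 servings → $5.33.
tofu only: max(1316/159, 20/3) = 8.277 servings → $10.35.
edamame + hummus: the both-tight solution has a negative serving — not a feasible corner.
edamame + tofu with both tight: 1.533 servings and 4.112 servings → $7.21.
hummus + tofu with both tight: 3.765 servings and 2.902 servings → $6.64.
Cheapest feasible corner: $5.33.

$5.33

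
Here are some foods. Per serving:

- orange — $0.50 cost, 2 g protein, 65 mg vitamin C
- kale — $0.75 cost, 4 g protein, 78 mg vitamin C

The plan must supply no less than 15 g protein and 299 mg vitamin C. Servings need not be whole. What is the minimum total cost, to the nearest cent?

For a min-cost LP with two ≥-constraints, a basic feasible solution has at most two positive variables.
orange only: max(15/2, 299/65) = 7.5 servings → $3.75.
kale only: max(15/4, 299/78) = 3.833 servings → $2.88.
orange + kale with both tight: 0.25 servings and 3.625 servings → $2.84.
Cheapest feasible corner: $2.84.

$2.84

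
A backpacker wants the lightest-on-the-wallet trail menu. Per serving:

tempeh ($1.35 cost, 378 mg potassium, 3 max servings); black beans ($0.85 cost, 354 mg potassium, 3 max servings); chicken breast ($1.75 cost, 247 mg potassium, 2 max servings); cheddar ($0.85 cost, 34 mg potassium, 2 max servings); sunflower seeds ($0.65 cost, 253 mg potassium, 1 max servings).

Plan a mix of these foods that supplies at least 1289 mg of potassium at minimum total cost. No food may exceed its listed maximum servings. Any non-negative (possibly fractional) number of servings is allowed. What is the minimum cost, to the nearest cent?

$3.13

Cost per mg of potassium: black beans $0.0024, sunflower seeds $0.0026, tempeh $0.0036, chicken breast $0.0071, cheddar $0.0250.
Take 3 servings of black beans: +1062.0 mg potassium for $2.55 (total $2.55, still need 227.0 mg).
Take 0.8972 servings of sunflower seeds: +227.0 mg potassium for $0.58 (total $3.13, still need 0.0 mg).
Greedy by cheapest-per-mg is optimal for a single linear constraint, so the minimum cost is $3.13.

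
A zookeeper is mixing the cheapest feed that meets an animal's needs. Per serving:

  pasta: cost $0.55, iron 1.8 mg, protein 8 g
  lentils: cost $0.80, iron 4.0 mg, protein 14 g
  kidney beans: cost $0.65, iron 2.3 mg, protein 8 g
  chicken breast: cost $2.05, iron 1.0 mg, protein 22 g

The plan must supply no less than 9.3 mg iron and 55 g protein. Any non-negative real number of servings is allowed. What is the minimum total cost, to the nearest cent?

$3.14

This is a tiny linear program; its minimum lies at a vertex of the feasible set. List the vertices and price them.
pasta only: max(9.3/1.8, 55/8) = 6.875 servings → $3.78.
lentils only: max(9.3/4.0, 55/14) = 3.929 servings → $3.14.
kidney beans only: max(9.3/2.3, 55/8) = 6.875 servings → $4.47.
chicken breast only: max(9.3/1.0, 55/22) = 9.3 servings → $19.07.
pasta + lentils with both targets exact would need a negative amount; discard.
pasta + kidney beans: intersection lies outside the first quadrant.
pasta + chicken breast with both tight: 4.734 servings and 0.7785 servings → $4.20.
lentils + kidney beans: the both-tight solution has a negative serving — not a feasible corner.
lentils + chicken breast with both tight: 2.022 servings and 1.214 servings → $4.11.
kidney beans + chicken breast with both tight: 3.512 servings and 1.223 servings → $4.79.
The minimum over all feasible corners is $3.14.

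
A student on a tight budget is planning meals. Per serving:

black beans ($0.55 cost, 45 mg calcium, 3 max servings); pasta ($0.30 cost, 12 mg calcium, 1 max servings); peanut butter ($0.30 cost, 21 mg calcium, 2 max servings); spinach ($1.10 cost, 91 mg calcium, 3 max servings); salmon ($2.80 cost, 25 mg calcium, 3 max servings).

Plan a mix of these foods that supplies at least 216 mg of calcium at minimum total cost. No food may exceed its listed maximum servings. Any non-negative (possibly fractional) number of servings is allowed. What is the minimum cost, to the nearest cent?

Cost per mg of calcium: spinach $0.0121, black beans $0.0122, peanut butter $0.0143, pasta $0.0250, salmon $0.1120.
Take 2.374 servings of spinach: +216.0 mg calcium for $2.61 (total $2.61, still need 0.0 mg).
Greedy by cheapest-per-mg is optimal for a single linear constraint, so the minimum cost is $2.61.

$2.61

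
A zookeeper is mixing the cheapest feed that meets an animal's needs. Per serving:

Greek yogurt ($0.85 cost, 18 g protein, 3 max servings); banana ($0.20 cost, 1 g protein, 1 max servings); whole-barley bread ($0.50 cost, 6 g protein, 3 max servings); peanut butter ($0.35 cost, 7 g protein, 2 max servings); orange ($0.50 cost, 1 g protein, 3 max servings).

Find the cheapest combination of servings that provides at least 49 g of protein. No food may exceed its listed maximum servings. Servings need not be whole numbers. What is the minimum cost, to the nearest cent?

Cost per g of protein: Greek yogurt $0.0472, peanut butter $0.0500, whole-barley bread $0.0833, banana $0.2000, orange $0.5000.
Take 2.722 servings of Greek yogurt: +49.0 g protein for $2.31 (total $2.31, still need 0.0 g).
Greedy by cheapest-per-g is optimal for a single linear constraint, so the minimum cost is $2.31.

$2.31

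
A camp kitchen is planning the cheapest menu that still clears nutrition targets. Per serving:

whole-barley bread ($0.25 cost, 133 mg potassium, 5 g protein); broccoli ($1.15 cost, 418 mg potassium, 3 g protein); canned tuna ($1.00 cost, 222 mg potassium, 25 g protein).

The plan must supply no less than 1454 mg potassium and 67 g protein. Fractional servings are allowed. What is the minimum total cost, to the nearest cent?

$3.16

Compare the cost at each extreme point of the feasible region.
whole-barley bread only: max(1454/133, 67/5) = 13.4 servings → $3.35.
broccoli only: max(1454/418, 67/3) = 22.33 servings → $25.68.
canned tuna only: max(1454/222, 67/25) = 6.55 servings → $6.55.
whole-barley bread + broccoli with both targets exact would need a negative amount; discard.
whole-barley bread + canned tuna with both tight: 9.696 servings and 0.7409 servings → $3.16.
broccoli + canned tuna with both tight: 2.195 servings and 2.417 servings → $4.94.
The minimum over all feasible corners is $3.16.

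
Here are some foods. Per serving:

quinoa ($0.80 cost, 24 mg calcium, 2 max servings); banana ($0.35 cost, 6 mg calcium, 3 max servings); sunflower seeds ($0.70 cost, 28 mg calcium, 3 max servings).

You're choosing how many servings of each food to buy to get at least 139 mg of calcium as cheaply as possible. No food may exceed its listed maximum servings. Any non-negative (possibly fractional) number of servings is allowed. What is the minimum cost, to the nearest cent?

Cost per mg of calcium: sunflower seeds $0.0250, quinoa $0.0333, banana $0.0583.
Take 3 servings of sunflower seeds: +84.0 mg calcium for $2.10 (total $2.10, still need 55.0 mg).
Take 2 servings of quinoa: +48.0 mg calcium for $1.60 (total $3.70, still need 7.0 mg).
Take 1.167 servings of banana: +7.0 mg calcium for $0.41 (total $4.11, still need 0.0 mg).
Greedy by cheapest-per-mg is optimal for a single linear constraint, so the minimum cost is $4.11.

$4.11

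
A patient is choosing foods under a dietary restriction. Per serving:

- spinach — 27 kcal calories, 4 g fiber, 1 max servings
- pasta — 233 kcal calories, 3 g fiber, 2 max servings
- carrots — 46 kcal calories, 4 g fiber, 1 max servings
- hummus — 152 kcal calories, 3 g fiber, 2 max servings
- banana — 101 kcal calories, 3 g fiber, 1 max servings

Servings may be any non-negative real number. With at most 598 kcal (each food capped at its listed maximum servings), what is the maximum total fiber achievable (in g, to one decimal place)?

Fiber per kcal: spinach 0.1481, carrots 0.08696, banana 0.0297, hummus 0.01974, pasta 0.01288.
Take 1 serving of spinach: uses 27 kcal, +4.0 g fiber (running total 4.0 g).
Take 1 serving of carrots: uses 46 kcal, +4.0 g fiber (running total 8.0 g).
Take 1 serving of banana: uses 101 kcal, +3.0 g fiber (running total 11.0 g).
Take 2 servings of hummus: uses 304 kcal, +6.0 g fiber (running total 17.0 g).
Take 0.515 servings of pasta: uses 120 kcal, +1.5 g fiber (running total 18.5 g).
Greedy by best ratio exhausts the calories allowance optimally: 18.5 g.

18.5 g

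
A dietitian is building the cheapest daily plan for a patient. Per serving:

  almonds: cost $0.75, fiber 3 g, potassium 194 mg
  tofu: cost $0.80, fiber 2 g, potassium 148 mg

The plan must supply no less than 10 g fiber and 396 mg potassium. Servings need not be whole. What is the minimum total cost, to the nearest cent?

almonds only: max(10/3, 396/194) = 3.333 servings → $2.50.
tofu only: max(10/2, 396/148) = 5 servings → $4.00.
almonds + tofu: the both-tight solution has a negative serving — not a feasible corner.
Cheapest feasible corner: $2.50.

$2.50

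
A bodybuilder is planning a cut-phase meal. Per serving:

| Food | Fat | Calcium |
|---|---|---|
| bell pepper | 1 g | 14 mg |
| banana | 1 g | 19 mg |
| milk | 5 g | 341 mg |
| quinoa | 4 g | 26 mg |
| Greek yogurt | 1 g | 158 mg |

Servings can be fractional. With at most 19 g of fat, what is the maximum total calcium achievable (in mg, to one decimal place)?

3002.0 mg

Calcium per g fat: Greek yogurt 158, milk 68.2, banana 19, bell pepper 14, quinoa 6.5.
With no serving limits, spend the whole fat allowance on Greek yogurt: 19 g / 1 g × 158 mg = 3002.0 mg.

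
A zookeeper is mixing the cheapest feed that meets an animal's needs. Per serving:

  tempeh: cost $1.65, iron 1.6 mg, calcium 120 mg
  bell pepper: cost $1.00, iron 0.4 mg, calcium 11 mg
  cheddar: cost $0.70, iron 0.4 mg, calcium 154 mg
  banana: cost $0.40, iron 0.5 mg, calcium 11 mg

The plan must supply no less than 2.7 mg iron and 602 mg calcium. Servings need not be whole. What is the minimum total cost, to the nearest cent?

With two linear requirements the optimum uses one or two foods; enumerate the corners.
tempeh only: max(2.7/1.6, 602/120) = 5.017 servings → $8.28.
bell pepper only: max(2.7/0.4, 602/11) = 54.73 servings → $54.73.
cheddar only: max(2.7/0.4, 602/154) = 6.75 servings → $4.72.
banana only: max(2.7/0.5, 602/11) = 54.73 servings → $21.89.
tempeh + bell pepper: intersection lies outside the first quadrant.
tempeh + cheddar with both tight: 0.8821 servings and 3.222 servings → $3.71.
tempeh + banana: the both-tight solution has a negative serving — not a feasible corner.
bell pepper + cheddar with both tight: 3.059 servings and 3.691 servings → $5.64.
bell pepper + banana with both targets exact would need a negative amount; discard.
cheddar + banana with both tight: 3.737 servings and 2.41 servings → $3.58.
Cheapest feasible corner: $3.58.

$3.58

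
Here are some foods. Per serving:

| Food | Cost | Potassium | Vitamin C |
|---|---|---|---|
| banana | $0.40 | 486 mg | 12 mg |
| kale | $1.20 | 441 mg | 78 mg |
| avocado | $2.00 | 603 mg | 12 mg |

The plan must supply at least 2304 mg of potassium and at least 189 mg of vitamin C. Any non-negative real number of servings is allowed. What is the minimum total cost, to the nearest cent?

Check every corner: each single food scaled to meet both minima, and each pair solved so both constraints bind.
banana only: max(2304/486, 189/12) = 15.75 servings → $6.30.
kale only: max(2304/441, 189/78) = 5.224 servings → $6.27.
avocado only: max(2304/603, 189/12) = 15.75 servings → $31.50.
banana + kale with both tight: 2.954 servings and 1.969 servings → $3.54.
banana + avocado: intersection lies outside the first quadrant.
kale + avocado with both tight: 2.068 servings and 2.309 servings → $7.10.
The minimum over all feasible corners is $3.54.

$3.54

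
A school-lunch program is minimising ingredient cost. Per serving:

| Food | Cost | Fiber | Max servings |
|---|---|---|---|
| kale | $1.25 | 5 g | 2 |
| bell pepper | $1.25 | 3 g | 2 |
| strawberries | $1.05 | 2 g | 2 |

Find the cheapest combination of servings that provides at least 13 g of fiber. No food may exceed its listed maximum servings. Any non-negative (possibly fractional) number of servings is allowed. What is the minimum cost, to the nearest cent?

Cost per g of fiber: kale $0.2500, bell pepper $0.4167, strawberries $0.5250.
Take 2 servings of kale: +10.0 g fiber for $2.50 (total $2.50, still need 3.0 g).
Take 1 serving of bell pepper: +3.0 g fiber for $1.25 (total $3.75, still need 0.0 g).
Filling from the cheapest source first is optimal under one linear minimum: $3.75.

$3.75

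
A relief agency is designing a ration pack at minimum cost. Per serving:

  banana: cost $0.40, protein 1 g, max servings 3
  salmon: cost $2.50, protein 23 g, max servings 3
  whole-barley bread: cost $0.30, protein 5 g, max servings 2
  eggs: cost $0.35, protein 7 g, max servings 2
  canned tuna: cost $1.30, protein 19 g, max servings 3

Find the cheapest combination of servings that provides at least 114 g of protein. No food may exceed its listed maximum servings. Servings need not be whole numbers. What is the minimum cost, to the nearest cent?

Cost per g of protein: eggs $0.0500, whole-barley bread $0.0600, canned tuna $0.0684, salmon $0.1087, banana $0.4000.
Take 2 servings of eggs: +14.0 g protein for $0.70 (total $0.70, still need 100.0 g).
Take 2 servings of whole-barley bread: +10.0 g protein for $0.60 (total $1.30, still need 90.0 g).
Take 3 servings of canned tuna: +57.0 g protein for $3.90 (total $5.20, still need 33.0 g).
Take 1.435 servings of salmon: +33.0 g protein for $3.59 (total $8.79, still need 0.0 g).
Filling from the cheapest source first is optimal under one linear minimum: $8.79.

$8.79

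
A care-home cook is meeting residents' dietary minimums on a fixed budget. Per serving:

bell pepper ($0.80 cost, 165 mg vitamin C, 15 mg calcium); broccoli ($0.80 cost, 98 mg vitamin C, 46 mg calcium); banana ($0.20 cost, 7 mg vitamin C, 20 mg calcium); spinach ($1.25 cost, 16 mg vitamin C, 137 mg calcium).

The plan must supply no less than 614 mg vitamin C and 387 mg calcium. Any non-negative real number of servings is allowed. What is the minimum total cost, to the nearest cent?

An LP optimum is at a vertex; with two nutrient constraints at most two foods are used. Check each candidate.
bell pepper only: max(614/165, 387/15) = 25.8 servings → $20.64.
broccoli only: max(614/98, 387/46) = 8.413 servings → $6.73.
banana only: max(614/7, 387/20) = 87.71 servings → $17.54.
spinach only: max(614/16, 387/137) = 38.38 servings → $47.97.
bell pepper + broccoli: the both-tight solution has a negative serving — not a feasible corner.
bell pepper + banana with both tight: 2.996 servings and 17.1 servings → $5.82.
bell pepper + spinach with both tight: 3.484 servings and 2.443 servings → $5.84.
broccoli + banana with both tight: 5.843 servings and 5.911 servings → $5.86.
broccoli + spinach with both tight: 6.141 servings and 0.763 servings → $5.87.
banana + spinach: the both-tight solution has a negative serving — not a feasible corner.
The minimum over all feasible corners is $5.82.

$5.82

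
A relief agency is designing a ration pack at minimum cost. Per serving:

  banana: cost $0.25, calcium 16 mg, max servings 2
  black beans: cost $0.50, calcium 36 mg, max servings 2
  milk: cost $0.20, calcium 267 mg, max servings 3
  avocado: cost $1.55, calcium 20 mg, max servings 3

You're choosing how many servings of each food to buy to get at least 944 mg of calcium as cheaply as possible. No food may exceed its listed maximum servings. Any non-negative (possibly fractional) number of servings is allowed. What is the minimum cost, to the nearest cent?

$5.12

Cost per mg of calcium: milk $0.0007, black beans $0.0139, banana $0.0156, avocado $0.0775.
Take 3 servings of milk: +801.0 mg calcium for $0.60 (total $0.60, still need 143.0 mg).
Take 2 servings of black beans: +72.0 mg calcium for $1.00 (total $1.60, still need 71.0 mg).
Take 2 servings of banana: +32.0 mg calcium for $0.50 (total $2.10, still need 39.0 mg).
Take 1.95 servings of avocado: +39.0 mg calcium for $3.02 (total $5.12, still need 0.0 mg).
Filling from the cheapest source first is optimal under one linear minimum: $5.12.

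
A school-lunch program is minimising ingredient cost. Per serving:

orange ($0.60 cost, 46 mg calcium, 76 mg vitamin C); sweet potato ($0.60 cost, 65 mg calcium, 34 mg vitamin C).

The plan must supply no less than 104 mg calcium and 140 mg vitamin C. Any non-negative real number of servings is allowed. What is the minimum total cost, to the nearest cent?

Compare the cost at each extreme point of the feasible region.
orange only: max(104/46, 140/76) = 2.261 servings → $1.36.
sweet potato only: max(104/65, 140/34) = 4.118 servings → $2.47.
orange + sweet potato with both tight: 1.648 servings and 0.4336 servings → $1.25.
Cheapest feasible corner: $1.25.

$1.25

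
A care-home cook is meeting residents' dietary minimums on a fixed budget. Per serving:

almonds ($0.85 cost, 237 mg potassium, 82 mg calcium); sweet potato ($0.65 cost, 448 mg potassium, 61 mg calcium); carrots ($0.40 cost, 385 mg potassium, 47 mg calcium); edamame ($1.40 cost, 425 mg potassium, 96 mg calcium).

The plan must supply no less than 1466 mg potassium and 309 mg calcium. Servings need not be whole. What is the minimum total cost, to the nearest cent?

$2.63

The cheapest plan sits at a corner of the feasible region — with two constraints it uses at most two foods.
almonds only: max(1466/237, 309/82) = 6.186 servings → $5.26.
sweet potato only: max(1466/448, 309/61) = 5.066 servings → $3.29.
carrots only: max(1466/385, 309/47) = 6.574 servings → $2.63.
edamame only: max(1466/425, 309/96) = 3.449 servings → $4.83.
almonds + sweet potato with both tight: 2.2 servings and 2.109 servings → $3.24.
almonds + carrots with both tight: 2.45 servings and 2.299 servings → $3.00.
almonds + edamame: intersection lies outside the first quadrant.
sweet potato + carrots: intersection lies outside the first quadrant.
sweet potato + edamame with both tight: 0.5509 servings and 2.869 servings → $4.37.
carrots + edamame with both tight: 0.5541 servings and 2.947 servings → $4.35.
Cheapest feasible corner: $2.63.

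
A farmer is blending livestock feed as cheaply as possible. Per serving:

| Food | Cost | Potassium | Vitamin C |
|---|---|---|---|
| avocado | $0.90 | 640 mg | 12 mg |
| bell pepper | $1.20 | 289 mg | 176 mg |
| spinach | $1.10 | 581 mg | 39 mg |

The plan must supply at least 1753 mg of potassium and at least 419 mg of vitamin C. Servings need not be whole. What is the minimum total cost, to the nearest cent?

avocado only: max(1753/640, 419/12) = 34.92 servings → $31.43.
bell pepper only: max(1753/289, 419/176) = 6.066 servings → $7.28.
spinach only: max(1753/581, 419/39) = 10.74 servings → $11.82.
avocado + bell pepper with both tight: 1.717 servings and 2.264 servings → $4.26.
avocado + spinach: intersection lies outside the first quadrant.
bell pepper + spinach with both tight: 1.924 servings and 2.06 servings → $4.58.
So the least-cost plan costs $4.26.

$4.26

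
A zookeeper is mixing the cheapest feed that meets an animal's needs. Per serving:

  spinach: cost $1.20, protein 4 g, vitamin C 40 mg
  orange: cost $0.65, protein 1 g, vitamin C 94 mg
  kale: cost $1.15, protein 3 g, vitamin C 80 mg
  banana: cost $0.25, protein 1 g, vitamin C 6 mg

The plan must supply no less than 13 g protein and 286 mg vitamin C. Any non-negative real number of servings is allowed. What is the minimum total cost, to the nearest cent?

$4.20

The cheapest plan sits at a corner of the feasible region — with two constraints it uses at most two foods.
spinach only: max(13/4, 286/40) = 7.15 servings → $8.58.
orange only: max(13/1, 286/94) = 13 servings → $8.45.
kale only: max(13/3, 286/80) = 4.333 servings → $4.98.
banana only: max(13/1, 286/6) = 47.67 servings → $11.92.
spinach + orange with both tight: 2.786 servings and 1.857 servings → $4.55.
spinach + kale with both tight: 0.91 servings and 3.12 servings → $4.68.
spinach + banana: intersection lies outside the first quadrant.
orange + kale: intersection lies outside the first quadrant.
orange + banana with both tight: 2.364 servings and 10.64 servings → $4.20.
kale + banana with both tight: 3.355 servings and 2.935 servings → $4.59.
So the least-cost plan costs $4.20.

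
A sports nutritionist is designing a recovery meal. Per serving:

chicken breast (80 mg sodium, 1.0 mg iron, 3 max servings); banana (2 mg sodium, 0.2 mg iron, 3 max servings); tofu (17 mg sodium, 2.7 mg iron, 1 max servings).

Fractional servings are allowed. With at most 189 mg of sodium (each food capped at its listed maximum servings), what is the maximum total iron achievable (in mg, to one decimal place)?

Iron per mg sodium: tofu 0.1588, banana 0.1, chicken breast 0.0125.
Take 1 serving of tofu: uses 17 mg sodium, +2.7 mg iron (running total 2.7 mg).
Take 3 servings of banana: uses 6 mg sodium, +0.6 mg iron (running total 3.3 mg).
Take 2.075 servings of chicken breast: uses 166 mg sodium, +2.1 mg iron (running total 5.4 mg).
Filling greedily by iron-per-mg sodium is optimal for one linear limit, giving 5.4 mg.

5.4 mg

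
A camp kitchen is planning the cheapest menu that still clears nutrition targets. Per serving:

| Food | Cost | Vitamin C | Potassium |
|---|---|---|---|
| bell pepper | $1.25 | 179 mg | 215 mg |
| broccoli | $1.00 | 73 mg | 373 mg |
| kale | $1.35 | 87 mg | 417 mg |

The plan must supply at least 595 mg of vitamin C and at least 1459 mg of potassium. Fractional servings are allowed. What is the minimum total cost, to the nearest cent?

$5.43

The cheapest plan sits at a corner of the feasible region — with two constraints it uses at most two foods.
bell pepper only: max(595/179, 1459/215) = 6.786 servings → $8.48.
broccoli only: max(595/73, 1459/373) = 8.151 servings → $8.15.
kale only: max(595/87, 1459/417) = 6.839 servings → $9.23.
bell pepper + broccoli with both tight: 2.26 servings and 2.609 servings → $5.43.
bell pepper + kale with both tight: 2.166 servings and 2.382 servings → $5.92.
broccoli + kale: intersection lies outside the first quadrant.
The minimum over all feasible corners is $5.43.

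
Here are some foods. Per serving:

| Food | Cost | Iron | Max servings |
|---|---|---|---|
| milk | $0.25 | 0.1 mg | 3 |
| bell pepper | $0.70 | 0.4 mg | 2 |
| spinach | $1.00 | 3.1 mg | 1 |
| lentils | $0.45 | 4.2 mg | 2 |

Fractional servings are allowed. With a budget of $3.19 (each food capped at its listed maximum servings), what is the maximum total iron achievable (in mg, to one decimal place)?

12.2 mg

Iron per dollar: lentils 9.333, spinach 3.1, bell pepper 0.5714, milk 0.4.
Take 2 servings of lentils: spends $0.90, +8.4 mg iron (running total 8.4 mg).
Take 1 serving of spinach: spends $1.00, +3.1 mg iron (running total 11.5 mg).
Take 1.843 servings of bell pepper: spends $1.29, +0.7 mg iron (running total 12.2 mg).
Greedy by best ratio exhausts the cost allowance optimally: 12.2 mg.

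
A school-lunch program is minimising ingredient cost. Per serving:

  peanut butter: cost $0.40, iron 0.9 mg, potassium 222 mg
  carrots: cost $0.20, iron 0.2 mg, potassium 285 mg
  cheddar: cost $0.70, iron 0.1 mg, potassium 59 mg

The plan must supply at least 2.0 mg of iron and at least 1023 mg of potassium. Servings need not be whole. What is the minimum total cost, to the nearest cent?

$1.14

The cheapest plan sits at a corner of the feasible region — with two constraints it uses at most two foods.
peanut butter only: max(2.0/0.9, 1023/222) = 4.608 servings → $1.84.
carrots only: max(2.0/0.2, 1023/285) = 10 servings → $2.00.
cheddar only: max(2.0/0.1, 1023/59) = 20 servings → $14.00.
peanut butter + carrots with both tight: 1.723 servings and 2.248 servings → $1.14.
peanut butter + cheddar with both tight: 0.5081 servings and 15.43 servings → $11.00.
carrots + cheddar: intersection lies outside the first quadrant.
So the least-cost plan costs $1.14.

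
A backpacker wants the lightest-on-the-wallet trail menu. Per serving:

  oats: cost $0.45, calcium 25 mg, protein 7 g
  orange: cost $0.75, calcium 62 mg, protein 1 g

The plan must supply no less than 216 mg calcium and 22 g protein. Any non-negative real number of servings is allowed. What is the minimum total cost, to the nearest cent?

$3.03

Compare the cost at each extreme point of the feasible region.
oats only: max(216/25, 22/7) = 8.64 servings → $3.89.
orange only: max(216/62, 22/1) = 22 servings → $16.50.
oats + orange with both tight: 2.807 servings and 2.352 servings → $3.03.
Cheapest feasible corner: $3.03.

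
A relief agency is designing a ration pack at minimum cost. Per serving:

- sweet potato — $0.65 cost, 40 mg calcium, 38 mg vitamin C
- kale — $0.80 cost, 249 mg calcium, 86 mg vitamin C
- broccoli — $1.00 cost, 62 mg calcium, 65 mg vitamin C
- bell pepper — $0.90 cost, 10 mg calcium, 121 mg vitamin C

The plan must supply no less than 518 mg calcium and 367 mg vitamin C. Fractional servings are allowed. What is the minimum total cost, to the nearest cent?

Minimising a linear cost over {calcium ≥ 518, vitamin C ≥ 367, servings ≥ 0} — the optimum is at a vertex, using one or two foods.
sweet potato only: max(518/40, 367/38) = 12.95 servings → $8.42.
kale only: max(518/249, 367/86) = 4.267 servings → $3.41.
broccoli only: max(518/62, 367/65) = 8.355 servings → $8.35.
bell pepper only: max(518/10, 367/121) = 51.8 servings → $46.62.
sweet potato + kale with both tight: 7.777 servings and 0.831 servings → $5.72.
sweet potato + broccoli with both targets exact would need a negative amount; discard.
sweet potato + bell pepper with both targets exact would need a negative amount; discard.
kale + broccoli with both tight: 1.006 servings and 4.315 servings → $5.12.
kale + bell pepper with both tight: 2.016 servings and 1.6 servings → $3.05.
broccoli + bell pepper: intersection lies outside the first quadrant.
So the least-cost plan costs $3.05.

$3.05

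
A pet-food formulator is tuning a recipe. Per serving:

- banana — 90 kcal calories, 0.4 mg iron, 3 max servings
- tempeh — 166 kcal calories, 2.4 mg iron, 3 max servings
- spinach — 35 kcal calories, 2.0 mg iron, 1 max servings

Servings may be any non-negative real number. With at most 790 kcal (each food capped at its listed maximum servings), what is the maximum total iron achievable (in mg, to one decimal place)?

10.3 mg

Iron per kcal: spinach 0.05714, tempeh 0.01446, banana 0.004444.
Take 1 serving of spinach: uses 35 kcal, +2.0 mg iron (running total 2.0 mg).
Take 3 servings of tempeh: uses 498 kcal, +7.2 mg iron (running total 9.2 mg).
Take 2.856 servings of banana: uses 257 kcal, +1.1 mg iron (running total 10.3 mg).
Filling greedily by iron-per-kcal is optimal for one linear limit, giving 10.3 mg.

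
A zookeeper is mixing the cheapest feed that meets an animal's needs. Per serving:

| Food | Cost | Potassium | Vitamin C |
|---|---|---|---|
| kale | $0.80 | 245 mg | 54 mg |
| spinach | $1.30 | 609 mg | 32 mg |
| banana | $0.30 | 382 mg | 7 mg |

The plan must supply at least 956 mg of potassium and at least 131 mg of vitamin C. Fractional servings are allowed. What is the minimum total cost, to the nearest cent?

kale only: max(956/245, 131/54) = 3.902 servings → $3.12.
spinach only: max(956/609, 131/32) = 4.094 servings → $5.32.
banana only: max(956/382, 131/7) = 18.71 servings → $5.61.
kale + spinach with both tight: 1.964 servings and 0.7797 servings → $2.58.
kale + banana with both tight: 2.292 servings and 1.033 servings → $2.14.
spinach + banana: the both-tight solution has a negative serving — not a feasible corner.
Cheapest feasible corner: $2.14.

$2.14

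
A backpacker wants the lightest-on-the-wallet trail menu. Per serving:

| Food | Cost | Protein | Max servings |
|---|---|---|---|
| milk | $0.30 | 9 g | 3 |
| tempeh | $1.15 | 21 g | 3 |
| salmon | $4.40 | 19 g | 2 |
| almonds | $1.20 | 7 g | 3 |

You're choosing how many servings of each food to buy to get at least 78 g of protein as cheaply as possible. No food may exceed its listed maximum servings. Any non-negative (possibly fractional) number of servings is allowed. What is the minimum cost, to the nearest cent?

Cost per g of protein: milk $0.0333, tempeh $0.0548, almonds $0.1714, salmon $0.2316.
Take 3 servings of milk: +27.0 g protein for $0.90 (total $0.90, still need 51.0 g).
Take 2.429 servings of tempeh: +51.0 g protein for $2.79 (total $3.69, still need 0.0 g).
Greedy by cheapest-per-g is optimal for a single linear constraint, so the minimum cost is $3.69.

$3.69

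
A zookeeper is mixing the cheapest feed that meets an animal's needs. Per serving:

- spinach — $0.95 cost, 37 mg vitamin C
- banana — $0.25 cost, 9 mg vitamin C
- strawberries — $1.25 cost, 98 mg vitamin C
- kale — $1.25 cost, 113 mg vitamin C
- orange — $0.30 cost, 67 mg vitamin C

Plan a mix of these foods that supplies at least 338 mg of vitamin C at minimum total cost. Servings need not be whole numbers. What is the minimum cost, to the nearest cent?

Cost per mg of vitamin C: orange $0.0045, kale $0.0111, strawberries $0.0128, spinach $0.0257, banana $0.0278.
With no serving limits, use only orange: 338 mg / 67 mg = 5.045 servings × $0.30 = $1.51.

$1.51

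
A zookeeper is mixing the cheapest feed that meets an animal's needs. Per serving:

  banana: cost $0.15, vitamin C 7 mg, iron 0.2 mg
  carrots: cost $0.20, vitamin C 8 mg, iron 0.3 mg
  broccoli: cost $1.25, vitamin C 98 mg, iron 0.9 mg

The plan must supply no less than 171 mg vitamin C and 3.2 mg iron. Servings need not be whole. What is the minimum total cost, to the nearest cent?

For a min-cost LP with two ≥-constraints, a basic feasible solution has at most two positive variables.
banana only: max(171/7, 3.2/0.2) = 24.43 servings → $3.66.
carrots only: max(171/8, 3.2/0.3) = 21.38 servings → $4.28.
broccoli only: max(171/98, 3.2/0.9) = 3.556 servings → $4.44.
banana + carrots with both targets exact would need a negative amount; discard.
banana + broccoli with both tight: 12.01 servings and 0.8872 servings → $2.91.
carrots + broccoli with both tight: 7.194 servings and 1.158 servings → $2.89.
So the least-cost plan costs $2.89.

$2.89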